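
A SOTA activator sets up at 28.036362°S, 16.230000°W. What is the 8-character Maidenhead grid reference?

IG11vx21

Shift to the Maidenhead origin (180°W, 90°S): lon 163.77000, lat 61.96364.
Field: 163.77000/20 → 8 → I, 61.96364/10 → 6 → G; chars IG.
Square: 3.77000/2 → 1, 1.96364/1 → 1; chars 11.
Subsquare: 1.77000/0.0833333 → 21 → v, 0.96364/0.0416667 → 23 → x; chars vx.
Extended square: 0.02000/0.00833333 → 2, 0.00530/0.00416667 → 1; chars 21.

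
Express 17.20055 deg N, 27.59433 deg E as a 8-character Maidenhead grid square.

Shift to the Maidenhead origin (180°W, 90°S): lon 207.59433, lat 107.20055.
Field: lon ⌊207.59433/20⌋ = 10 → K; lat ⌊107.20055/10⌋ = 10 → K.
Square: lon ⌊7.59433/2⌋ = 3; lat ⌊7.20055/1⌋ = 7.
Subsquare: lon ⌊1.59433/0.0833333⌋ = 19 → t; lat ⌊0.20055/0.0416667⌋ = 4 → e.
Extended square: lon ⌊0.01100/0.00833333⌋ = 1; lat ⌊0.03388/0.00416667⌋ = 8.

KK37te18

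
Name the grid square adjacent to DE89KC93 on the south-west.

DE89kc82

Longitude extended square 9; −1 → 8.
Latitude extended square 3; −1 → 2.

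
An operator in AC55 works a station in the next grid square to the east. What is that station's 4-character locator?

AC65

Longitude square 5; +1 → 6.
The latitude characters are unchanged.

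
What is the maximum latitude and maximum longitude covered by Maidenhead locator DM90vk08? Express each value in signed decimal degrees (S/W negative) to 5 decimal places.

Field D=3, M=12: +3·20° lon, +12·10° lat → SW at lon -120°, lat 30°.
Square 9, 0: +9·2° lon, +0·1° lat → SW at lon -102°, lat 30°.
Subsquare v=21, k=10: +21·0.0833333° lon, +10·0.0416667° lat → SW at lon -100.25°, lat 30.4167°.
Extended square 0, 8: +0·0.00833333° lon, +8·0.00416667° lat → SW at lon -100.25°, lat 30.45°.
Cell spans 0.00833333° lon × 0.00416667° lat. NE corner is SW corner plus one full cell.
latitude 30.45417, longitude -100.24167.

30.45417, -100.24167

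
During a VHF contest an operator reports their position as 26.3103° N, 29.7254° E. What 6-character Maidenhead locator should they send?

Offset from 180°W / 90°S: lon 209.7254°, lat 116.3103°.
Field: 209.7254/20 → 10 → K, 116.3103/10 → 11 → L; chars KL.
Square: 9.7254/2 → 4, 6.3103/1 → 6; chars 46.
Subsquare: 1.7254/0.0833333 → 20 → u, 0.3103/0.0416667 → 7 → h; chars uh.

KL46uh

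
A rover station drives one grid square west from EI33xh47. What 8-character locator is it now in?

EI33xh37

Longitude extended square 4; −1 → 3.
The latitude characters are unchanged.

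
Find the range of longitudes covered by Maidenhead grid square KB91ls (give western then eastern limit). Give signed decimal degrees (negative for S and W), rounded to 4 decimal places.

Field K=10, B=1: +10·20° lon, +1·10° lat → SW at lon 20°, lat -80°.
Square 9, 1: +9·2° lon, +1·1° lat → SW at lon 38°, lat -79°.
Subsquare l=11, s=18: +11·0.0833333° lon, +18·0.0416667° lat → SW at lon 38.9167°, lat -78.25°.
Cell spans 0.0833333° lon × 0.0416667° lat.
west 38.9167, east 39.0000.

38.9167, 39.0000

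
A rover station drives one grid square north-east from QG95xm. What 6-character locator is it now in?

Longitude subsquare x = 23; +1 → 24, wraps to 0 = a, carry into square.
Longitude square 9; +1 → 10, wraps to 0, carry into field.
Longitude field Q = 16; +1 → 17 = R.
Latitude subsquare m = 12; +1 → 13 = n.

RG05an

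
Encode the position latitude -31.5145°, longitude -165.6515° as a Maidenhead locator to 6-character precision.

Add 180° to longitude and 90° to latitude: 14.3485, 58.4855.
Field (20°×10°, letters A–R): lon ⌊14.3485/20⌋ = 0 → A; lat ⌊58.4855/10⌋ = 5 → F.
Square (2°×1°, digits 0–9): lon ⌊14.3485/2⌋ = 7; lat ⌊8.4855/1⌋ = 8.
Subsquare (5′×2.5′, letters a–x): lon ⌊0.3485/0.0833333⌋ = 4 → e; lat ⌊0.4855/0.0416667⌋ = 11 → l.

AF78el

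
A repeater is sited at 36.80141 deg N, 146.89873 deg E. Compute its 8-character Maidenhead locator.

QM36kt72

Offset from 180°W / 90°S: lon 326.89873°, lat 126.80141°.
Field: 326.89873/20 → 16 → Q, 126.80141/10 → 12 → M; chars QM.
Square: 6.89873/2 → 3, 6.80141/1 → 6; chars 36.
Subsquare: 0.89873/0.0833333 → 10 → k, 0.80141/0.0416667 → 19 → t; chars kt.
Extended square: 0.06540/0.00833333 → 7, 0.00974/0.00416667 → 2; chars 72.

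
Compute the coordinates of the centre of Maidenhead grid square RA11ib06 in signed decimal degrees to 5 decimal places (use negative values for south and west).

Field R=17, A=0: +17·20° lon, +0·10° lat → SW at lon 160°, lat -90°.
Square 1, 1: +1·2° lon, +1·1° lat → SW at lon 162°, lat -89°.
Subsquare i=8, b=1: +8·0.0833333° lon, +1·0.0416667° lat → SW at lon 162.667°, lat -88.9583°.
Extended square 0, 6: +0·0.00833333° lon, +6·0.00416667° lat → SW at lon 162.667°, lat -88.9333°.
Cell spans 0.00833333° lon × 0.00416667° lat. Centre is SW corner plus half of each.
latitude -88.93125, longitude 162.67083.

-88.93125, 162.67083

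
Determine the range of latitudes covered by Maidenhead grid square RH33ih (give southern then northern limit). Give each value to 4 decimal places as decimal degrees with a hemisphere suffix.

16.7083° S, 16.6667° S

Field R=17, H=7: +17·20° lon, +7·10° lat → SW at lon 160°, lat -20°.
Square 3, 3: +3·2° lon, +3·1° lat → SW at lon 166°, lat -17°.
Subsquare i=8, h=7: +8·0.0833333° lon, +7·0.0416667° lat → SW at lon 166.667°, lat -16.7083°.
Cell spans 0.0833333° lon × 0.0416667° lat.
south 16.7083° S, north 16.6667° S.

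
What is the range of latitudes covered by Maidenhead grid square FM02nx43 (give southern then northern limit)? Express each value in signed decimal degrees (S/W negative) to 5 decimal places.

Field F=5, M=12: +5·20° lon, +12·10° lat → SW at lon -80°, lat 30°.
Square 0, 2: +0·2° lon, +2·1° lat → SW at lon -80°, lat 32°.
Subsquare n=13, x=23: +13·0.0833333° lon, +23·0.0416667° lat → SW at lon -78.9167°, lat 32.9583°.
Extended square 4, 3: +4·0.00833333° lon, +3·0.00416667° lat → SW at lon -78.8833°, lat 32.9708°.
Cell spans 0.00833333° lon × 0.00416667° lat.
south 32.97083, north 32.97500.

32.97083, 32.97500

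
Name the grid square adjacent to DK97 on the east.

EK07

Longitude square 9; +1 → 10, wraps to 0, carry into field.
Longitude field D = 3; +1 → 4 = E.
The latitude characters are unchanged.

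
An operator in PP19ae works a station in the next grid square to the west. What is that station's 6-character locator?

Longitude subsquare a = 0; −1 → -1, wraps to 23 = x, carry into square.
Longitude square 1; −1 → 0.
The latitude characters are unchanged.

PP09xe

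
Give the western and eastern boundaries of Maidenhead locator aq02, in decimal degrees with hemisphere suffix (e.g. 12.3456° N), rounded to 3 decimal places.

Field A=0, Q=16: +0·20° lon, +16·10° lat → SW at lon -180°, lat 70°.
Square 0, 2: +0·2° lon, +2·1° lat → SW at lon -180°, lat 72°.
Cell spans 2° lon × 1° lat.
west 180.000° W, east 178.000° W.

180.000° W, 178.000° W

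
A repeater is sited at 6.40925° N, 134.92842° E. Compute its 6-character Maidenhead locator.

PJ76lj

Offset from 180°W / 90°S: lon 314.9284°, lat 96.4093°.
Field (20°×10°, letters A–R): 314.9284/20 → 15 → P, 96.4093/10 → 9 → J; chars PJ.
Square (2°×1°, digits 0–9): 14.9284/2 → 7, 6.4093/1 → 6; chars 76.
Subsquare (5′×2.5′, letters a–x): 0.9284/0.0833333 → 11 → l, 0.4093/0.0416667 → 9 → j; chars lj.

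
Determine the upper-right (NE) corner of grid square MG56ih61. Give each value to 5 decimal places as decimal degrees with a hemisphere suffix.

Field M=12, G=6: +12·20° lon, +6·10° lat → SW at lon 60°, lat -30°.
Square 5, 6: +5·2° lon, +6·1° lat → SW at lon 70°, lat -24°.
Subsquare i=8, h=7: +8·0.0833333° lon, +7·0.0416667° lat → SW at lon 70.6667°, lat -23.7083°.
Extended square 6, 1: +6·0.00833333° lon, +1·0.00416667° lat → SW at lon 70.7167°, lat -23.7042°.
Cell spans 0.00833333° lon × 0.00416667° lat. NE corner is SW corner plus one full cell.
latitude 23.70000° S, longitude 70.72500° E.

23.70000° S, 70.72500° E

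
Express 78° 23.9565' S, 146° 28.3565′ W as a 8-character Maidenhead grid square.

BB61so34

Add 180° to longitude and 90° to latitude: 33.52739, 11.60072.
Field: 33.52739/20 → 1 → B, 11.60072/10 → 1 → B; chars BB.
Square: 13.52739/2 → 6, 1.60072/1 → 1; chars 61.
Subsquare: 1.52739/0.0833333 → 18 → s, 0.60072/0.0416667 → 14 → o; chars so.
Extended square: 0.02739/0.00833333 → 3, 0.01739/0.00416667 → 4; chars 34.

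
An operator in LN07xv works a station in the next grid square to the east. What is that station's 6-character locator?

LN17av

Longitude subsquare x = 23; +1 → 24, wraps to 0 = a, carry into square.
Longitude square 0; +1 → 1.
The latitude characters are unchanged.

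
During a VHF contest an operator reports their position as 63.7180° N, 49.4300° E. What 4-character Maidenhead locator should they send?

Shift to the Maidenhead origin (180°W, 90°S): lon 229.43, lat 153.72.
Field: lon ⌊229.43/20⌋ = 11 → L; lat ⌊153.72/10⌋ = 15 → P.
Square: lon ⌊9.43/2⌋ = 4; lat ⌊3.72/1⌋ = 3.

LP43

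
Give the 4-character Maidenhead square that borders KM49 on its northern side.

Latitude square 9; +1 → 10, wraps to 0, carry into field.
Latitude field M = 12; +1 → 13 = N.
The longitude characters are unchanged.

KN40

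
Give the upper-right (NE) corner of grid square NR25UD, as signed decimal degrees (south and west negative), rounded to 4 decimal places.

85.1667, 85.7500

Field N=13, R=17: +13·20° lon, +17·10° lat → SW at lon 80°, lat 80°.
Square 2, 5: +2·2° lon, +5·1° lat → SW at lon 84°, lat 85°.
Subsquare u=20, d=3: +20·0.0833333° lon, +3·0.0416667° lat → SW at lon 85.6667°, lat 85.125°.
Cell spans 0.0833333° lon × 0.0416667° lat. NE corner is SW corner plus one full cell.
latitude 85.1667, longitude 85.7500.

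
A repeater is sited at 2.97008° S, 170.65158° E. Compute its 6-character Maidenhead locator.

RI57ha

Shift to the Maidenhead origin (180°W, 90°S): lon 350.6516, lat 87.0299.
Field: lon ⌊350.6516/20⌋ = 17 → R; lat ⌊87.0299/10⌋ = 8 → I.
Square: lon ⌊10.6516/2⌋ = 5; lat ⌊7.0299/1⌋ = 7.
Subsquare: lon ⌊0.6516/0.0833333⌋ = 7 → h; lat ⌊0.0299/0.0416667⌋ = 0 → a.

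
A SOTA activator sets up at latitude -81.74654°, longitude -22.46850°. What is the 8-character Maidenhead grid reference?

HA88sg30

Add 180° to longitude and 90° to latitude: 157.53150, 8.25346.
Field: 157.53150/20 → 7 → H, 8.25346/10 → 0 → A; chars HA.
Square: 17.53150/2 → 8, 8.25346/1 → 8; chars 88.
Subsquare: 1.53150/0.0833333 → 18 → s, 0.25346/0.0416667 → 6 → g; chars sg.
Extended square: 0.03150/0.00833333 → 3, 0.00346/0.00416667 → 0; chars 30.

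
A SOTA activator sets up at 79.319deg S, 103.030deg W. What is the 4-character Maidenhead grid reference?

DB80

Shift to the Maidenhead origin (180°W, 90°S): lon 76.97, lat 10.68.
Field: lon ⌊76.97/20⌋ = 3 → D; lat ⌊10.68/10⌋ = 1 → B.
Square: lon ⌊16.97/2⌋ = 8; lat ⌊0.68/1⌋ = 0.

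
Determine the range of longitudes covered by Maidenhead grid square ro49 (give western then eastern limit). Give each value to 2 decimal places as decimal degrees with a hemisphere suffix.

Field R=17, O=14: +17·20° lon, +14·10° lat → SW at lon 160°, lat 50°.
Square 4, 9: +4·2° lon, +9·1° lat → SW at lon 168°, lat 59°.
Cell spans 2° lon × 1° lat.
west 168.00° E, east 170.00° E.

168.00° E, 170.00° E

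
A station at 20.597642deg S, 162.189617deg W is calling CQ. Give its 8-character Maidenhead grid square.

AG89vj76

Add 180° to longitude and 90° to latitude: 17.81038, 69.40236.
Field: lon ⌊17.81038/20⌋ = 0 → A; lat ⌊69.40236/10⌋ = 6 → G.
Square: lon ⌊17.81038/2⌋ = 8; lat ⌊9.40236/1⌋ = 9.
Subsquare: lon ⌊1.81038/0.0833333⌋ = 21 → v; lat ⌊0.40236/0.0416667⌋ = 9 → j.
Extended square: lon ⌊0.06038/0.00833333⌋ = 7; lat ⌊0.02736/0.00416667⌋ = 6.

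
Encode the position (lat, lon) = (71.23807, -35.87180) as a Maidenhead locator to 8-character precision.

Offset from 180°W / 90°S: lon 144.12820°, lat 161.23807°.
Field (20°×10°, letters A–R): 144.12820/20 → 7 → H, 161.23807/10 → 16 → Q; chars HQ.
Square (2°×1°, digits 0–9): 4.12820/2 → 2, 1.23807/1 → 1; chars 21.
Subsquare (5′×2.5′, letters a–x): 0.12820/0.0833333 → 1 → b, 0.23807/0.0416667 → 5 → f; chars bf.
Extended square (30″×15″, digits 0–9): 0.04487/0.00833333 → 5, 0.02974/0.00416667 → 7; chars 57.

HQ21bf57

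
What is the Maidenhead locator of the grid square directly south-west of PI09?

Longitude square 0; −1 → -1, wraps to 9, carry into field.
Longitude field P = 15; −1 → 14 = O.
Latitude square 9; −1 → 8.

OI98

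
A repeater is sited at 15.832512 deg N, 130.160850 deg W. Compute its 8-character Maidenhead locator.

CK45wt09

Add 180° to longitude and 90° to latitude: 49.83915, 105.83251.
Field: 49.83915/20 → 2 → C, 105.83251/10 → 10 → K; chars CK.
Square: 9.83915/2 → 4, 5.83251/1 → 5; chars 45.
Subsquare: 1.83915/0.0833333 → 22 → w, 0.83251/0.0416667 → 19 → t; chars wt.
Extended square: 0.00582/0.00833333 → 0, 0.04085/0.00416667 → 9; chars 09.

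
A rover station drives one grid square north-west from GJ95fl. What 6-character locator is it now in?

GJ95em

Longitude subsquare f = 5; −1 → 4 = e.
Latitude subsquare l = 11; +1 → 12 = m.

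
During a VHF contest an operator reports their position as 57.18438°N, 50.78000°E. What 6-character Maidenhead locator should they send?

LO57je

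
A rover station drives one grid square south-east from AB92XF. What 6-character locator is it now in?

BB02ae

Longitude subsquare x = 23; +1 → 24, wraps to 0 = a, carry into square.
Longitude square 9; +1 → 10, wraps to 0, carry into field.
Longitude field A = 0; +1 → 1 = B.
Latitude subsquare f = 5; −1 → 4 = e.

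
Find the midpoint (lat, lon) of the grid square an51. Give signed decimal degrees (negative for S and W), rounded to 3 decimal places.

Field A=0, N=13: +0·20° lon, +13·10° lat → SW at lon -180°, lat 40°.
Square 5, 1: +5·2° lon, +1·1° lat → SW at lon -170°, lat 41°.
Cell spans 2° lon × 1° lat. Centre is SW corner plus half of each.
latitude 41.500, longitude -169.000.

41.500, -169.000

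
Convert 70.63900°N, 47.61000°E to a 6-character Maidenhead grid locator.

LQ30tp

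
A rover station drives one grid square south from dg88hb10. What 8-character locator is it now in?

Latitude extended square 0; −1 → -1, wraps to 9, carry into subsquare.
Latitude subsquare b = 1; −1 → 0 = a.
The longitude characters are unchanged.

DG88ha19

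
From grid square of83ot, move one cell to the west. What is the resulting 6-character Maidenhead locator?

OF83nt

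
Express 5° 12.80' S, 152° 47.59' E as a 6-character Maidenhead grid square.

QI64js

Add 180° to longitude and 90° to latitude: 332.7932, 84.7867.
Field (20°×10°, letters A–R): lon ⌊332.7932/20⌋ = 16 → Q; lat ⌊84.7867/10⌋ = 8 → I.
Square (2°×1°, digits 0–9): lon ⌊12.7932/2⌋ = 6; lat ⌊4.7867/1⌋ = 4.
Subsquare (5′×2.5′, letters a–x): lon ⌊0.7932/0.0833333⌋ = 9 → j; lat ⌊0.7867/0.0416667⌋ = 18 → s.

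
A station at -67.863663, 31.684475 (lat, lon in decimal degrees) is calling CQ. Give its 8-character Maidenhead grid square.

KC52ud22

Add 180° to longitude and 90° to latitude: 211.68447, 22.13634.
Field (20°×10°, letters A–R): 211.68447/20 → 10 → K, 22.13634/10 → 2 → C; chars KC.
Square (2°×1°, digits 0–9): 11.68447/2 → 5, 2.13634/1 → 2; chars 52.
Subsquare (5′×2.5′, letters a–x): 1.68447/0.0833333 → 20 → u, 0.13634/0.0416667 → 3 → d; chars ud.
Extended square (30″×15″, digits 0–9): 0.01781/0.00833333 → 2, 0.01134/0.00416667 → 2; chars 22.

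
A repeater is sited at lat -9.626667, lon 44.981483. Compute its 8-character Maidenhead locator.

LI20li79

Shift to the Maidenhead origin (180°W, 90°S): lon 224.98148, lat 80.37333.
Field: 224.98148/20 → 11 → L, 80.37333/10 → 8 → I; chars LI.
Square: 4.98148/2 → 2, 0.37333/1 → 0; chars 20.
Subsquare: 0.98148/0.0833333 → 11 → l, 0.37333/0.0416667 → 8 → i; chars li.
Extended square: 0.06482/0.00833333 → 7, 0.04000/0.00416667 → 9; chars 79.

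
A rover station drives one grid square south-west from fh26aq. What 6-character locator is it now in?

FH16xp

Longitude subsquare a = 0; −1 → -1, wraps to 23 = x, carry into square.
Longitude square 2; −1 → 1.
Latitude subsquare q = 16; −1 → 15 = p.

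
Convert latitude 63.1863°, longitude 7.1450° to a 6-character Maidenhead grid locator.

JP33ne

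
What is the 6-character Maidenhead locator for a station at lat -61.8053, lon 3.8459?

JC18we

Add 180° to longitude and 90° to latitude: 183.8459, 28.1947.
Field (20°×10°, letters A–R): lon ⌊183.8459/20⌋ = 9 → J; lat ⌊28.1947/10⌋ = 2 → C.
Square (2°×1°, digits 0–9): lon ⌊3.8459/2⌋ = 1; lat ⌊8.1947/1⌋ = 8.
Subsquare (5′×2.5′, letters a–x): lon ⌊1.8459/0.0833333⌋ = 22 → w; lat ⌊0.1947/0.0416667⌋ = 4 → e.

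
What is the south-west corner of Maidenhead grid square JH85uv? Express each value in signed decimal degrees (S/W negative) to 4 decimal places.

-14.1250, 17.6667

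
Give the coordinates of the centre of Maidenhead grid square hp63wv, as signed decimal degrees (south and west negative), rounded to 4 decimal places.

63.8958, -26.1250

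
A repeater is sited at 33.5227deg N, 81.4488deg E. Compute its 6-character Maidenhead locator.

NM03rm

Add 180° to longitude and 90° to latitude: 261.4488, 123.5227.
Field: lon ⌊261.4488/20⌋ = 13 → N; lat ⌊123.5227/10⌋ = 12 → M.
Square: lon ⌊1.4488/2⌋ = 0; lat ⌊3.5227/1⌋ = 3.
Subsquare: lon ⌊1.4488/0.0833333⌋ = 17 → r; lat ⌊0.5227/0.0416667⌋ = 12 → m.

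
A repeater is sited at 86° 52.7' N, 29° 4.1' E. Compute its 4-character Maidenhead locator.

Add 180° to longitude and 90° to latitude: 209.07, 176.88.
Field (20°×10°, letters A–R): 209.07/20 → 10 → K, 176.88/10 → 17 → R; chars KR.
Square (2°×1°, digits 0–9): 9.07/2 → 4, 6.88/1 → 6; chars 46.

KR46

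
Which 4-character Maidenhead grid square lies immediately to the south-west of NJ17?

NJ06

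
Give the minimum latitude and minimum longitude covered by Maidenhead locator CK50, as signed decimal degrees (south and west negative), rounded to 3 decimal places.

10.000, -130.000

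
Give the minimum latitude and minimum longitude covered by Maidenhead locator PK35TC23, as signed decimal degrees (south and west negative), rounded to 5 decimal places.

15.09583, 127.60000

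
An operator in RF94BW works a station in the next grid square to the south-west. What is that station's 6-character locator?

RF94av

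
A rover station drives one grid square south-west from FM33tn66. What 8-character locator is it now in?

FM33tn55

Longitude extended square 6; −1 → 5.
Latitude extended square 6; −1 → 5.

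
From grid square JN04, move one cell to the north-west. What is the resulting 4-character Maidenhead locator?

IN95

Longitude square 0; −1 → -1, wraps to 9, carry into field.
Longitude field J = 9; −1 → 8 = I.
Latitude square 4; +1 → 5.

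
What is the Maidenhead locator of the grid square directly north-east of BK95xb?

CK05ac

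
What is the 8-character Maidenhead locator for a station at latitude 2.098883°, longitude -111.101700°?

Offset from 180°W / 90°S: lon 68.89830°, lat 92.09888°.
Field: 68.89830/20 → 3 → D, 92.09888/10 → 9 → J; chars DJ.
Square: 8.89830/2 → 4, 2.09888/1 → 2; chars 42.
Subsquare: 0.89830/0.0833333 → 10 → k, 0.09888/0.0416667 → 2 → c; chars kc.
Extended square: 0.06497/0.00833333 → 7, 0.01555/0.00416667 → 3; chars 73.

DJ42kc73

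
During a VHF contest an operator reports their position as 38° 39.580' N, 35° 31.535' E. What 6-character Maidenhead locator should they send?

KM78sp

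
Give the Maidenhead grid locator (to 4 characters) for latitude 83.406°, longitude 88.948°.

Add 180° to longitude and 90° to latitude: 268.95, 173.41.
Field: lon ⌊268.95/20⌋ = 13 → N; lat ⌊173.41/10⌋ = 17 → R.
Square: lon ⌊8.95/2⌋ = 4; lat ⌊3.41/1⌋ = 3.

NR43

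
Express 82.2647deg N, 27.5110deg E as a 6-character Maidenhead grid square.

Add 180° to longitude and 90° to latitude: 207.5110, 172.2647.
Field: 207.5110/20 → 10 → K, 172.2647/10 → 17 → R; chars KR.
Square: 7.5110/2 → 3, 2.2647/1 → 2; chars 32.
Subsquare: 1.5110/0.0833333 → 18 → s, 0.2647/0.0416667 → 6 → g; chars sg.

KR32sg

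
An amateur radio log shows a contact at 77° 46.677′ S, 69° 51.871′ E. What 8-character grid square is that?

Add 180° to longitude and 90° to latitude: 249.86452, 12.22205.
Field (20°×10°, letters A–R): 249.86452/20 → 12 → M, 12.22205/10 → 1 → B; chars MB.
Square (2°×1°, digits 0–9): 9.86452/2 → 4, 2.22205/1 → 2; chars 42.
Subsquare (5′×2.5′, letters a–x): 1.86452/0.0833333 → 22 → w, 0.22205/0.0416667 → 5 → f; chars wf.
Extended square (30″×15″, digits 0–9): 0.03118/0.00833333 → 3, 0.01372/0.00416667 → 3; chars 33.

MB42wf33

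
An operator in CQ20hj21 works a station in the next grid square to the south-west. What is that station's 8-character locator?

CQ20hj10

Longitude extended square 2; −1 → 1.
Latitude extended square 1; −1 → 0.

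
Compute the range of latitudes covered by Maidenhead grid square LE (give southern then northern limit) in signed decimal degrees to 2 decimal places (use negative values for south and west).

Field L=11, E=4: +11·20° lon, +4·10° lat → SW at lon 40°, lat -50°.
Cell spans 20° lon × 10° lat.
south -50.00, north -40.00.

-50.00, -40.00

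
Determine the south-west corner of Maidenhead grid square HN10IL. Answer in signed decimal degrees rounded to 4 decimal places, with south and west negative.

40.4583, -37.3333

Field H=7, N=13: +7·20° lon, +13·10° lat → SW at lon -40°, lat 40°.
Square 1, 0: +1·2° lon, +0·1° lat → SW at lon -38°, lat 40°.
Subsquare i=8, l=11: +8·0.0833333° lon, +11·0.0416667° lat → SW at lon -37.3333°, lat 40.4583°.
latitude 40.4583, longitude -37.3333.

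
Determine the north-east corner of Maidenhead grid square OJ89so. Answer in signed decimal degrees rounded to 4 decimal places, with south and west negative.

Field O=14, J=9: +14·20° lon, +9·10° lat → SW at lon 100°, lat 0°.
Square 8, 9: +8·2° lon, +9·1° lat → SW at lon 116°, lat 9°.
Subsquare s=18, o=14: +18·0.0833333° lon, +14·0.0416667° lat → SW at lon 117.5°, lat 9.58333°.
Cell spans 0.0833333° lon × 0.0416667° lat. NE corner is SW corner plus one full cell.
latitude 9.6250, longitude 117.5833.

9.6250, 117.5833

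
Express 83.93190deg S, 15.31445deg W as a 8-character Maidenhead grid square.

IA26ib26

Add 180° to longitude and 90° to latitude: 164.68555, 6.06810.
Field: lon ⌊164.68555/20⌋ = 8 → I; lat ⌊6.06810/10⌋ = 0 → A.
Square: lon ⌊4.68555/2⌋ = 2; lat ⌊6.06810/1⌋ = 6.
Subsquare: lon ⌊0.68555/0.0833333⌋ = 8 → i; lat ⌊0.06810/0.0416667⌋ = 1 → b.
Extended square: lon ⌊0.01888/0.00833333⌋ = 2; lat ⌊0.02643/0.00416667⌋ = 6.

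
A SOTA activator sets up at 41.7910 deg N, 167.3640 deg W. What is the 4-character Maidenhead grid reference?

AN61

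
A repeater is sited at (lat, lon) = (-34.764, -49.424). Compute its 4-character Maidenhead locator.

GF55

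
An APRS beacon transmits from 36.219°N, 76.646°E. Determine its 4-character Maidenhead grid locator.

MM86

Shift to the Maidenhead origin (180°W, 90°S): lon 256.65, lat 126.22.
Field: 256.65/20 → 12 → M, 126.22/10 → 12 → M; chars MM.
Square: 16.65/2 → 8, 6.22/1 → 6; chars 86.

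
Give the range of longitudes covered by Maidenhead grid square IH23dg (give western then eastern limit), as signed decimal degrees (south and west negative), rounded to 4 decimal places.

-15.7500, -15.6667

Field I=8, H=7: +8·20° lon, +7·10° lat → SW at lon -20°, lat -20°.
Square 2, 3: +2·2° lon, +3·1° lat → SW at lon -16°, lat -17°.
Subsquare d=3, g=6: +3·0.0833333° lon, +6·0.0416667° lat → SW at lon -15.75°, lat -16.75°.
Cell spans 0.0833333° lon × 0.0416667° lat.
west -15.7500, east -15.6667.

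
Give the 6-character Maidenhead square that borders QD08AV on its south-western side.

Longitude subsquare a = 0; −1 → -1, wraps to 23 = x, carry into square.
Longitude square 0; −1 → -1, wraps to 9, carry into field.
Longitude field Q = 16; −1 → 15 = P.
Latitude subsquare v = 21; −1 → 20 = u.

PD98xu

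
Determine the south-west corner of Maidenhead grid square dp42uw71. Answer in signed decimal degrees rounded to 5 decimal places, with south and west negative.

62.92083, -110.27500

Field D=3, P=15: +3·20° lon, +15·10° lat → SW at lon -120°, lat 60°.
Square 4, 2: +4·2° lon, +2·1° lat → SW at lon -112°, lat 62°.
Subsquare u=20, w=22: +20·0.0833333° lon, +22·0.0416667° lat → SW at lon -110.333°, lat 62.9167°.
Extended square 7, 1: +7·0.00833333° lon, +1·0.00416667° lat → SW at lon -110.275°, lat 62.9208°.
latitude 62.92083, longitude -110.27500.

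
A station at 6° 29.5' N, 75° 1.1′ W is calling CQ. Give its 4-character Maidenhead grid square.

FJ26

Offset from 180°W / 90°S: lon 104.98°, lat 96.49°.
Field: 104.98/20 → 5 → F, 96.49/10 → 9 → J; chars FJ.
Square: 4.98/2 → 2, 6.49/1 → 6; chars 26.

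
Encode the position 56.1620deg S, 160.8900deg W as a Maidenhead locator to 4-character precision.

AD93

Offset from 180°W / 90°S: lon 19.11°, lat 33.84°.
Field: lon ⌊19.11/20⌋ = 0 → A; lat ⌊33.84/10⌋ = 3 → D.
Square: lon ⌊19.11/2⌋ = 9; lat ⌊3.84/1⌋ = 3.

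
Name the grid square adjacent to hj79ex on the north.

HK70ea

Latitude subsquare x = 23; +1 → 24, wraps to 0 = a, carry into square.
Latitude square 9; +1 → 10, wraps to 0, carry into field.
Latitude field J = 9; +1 → 10 = K.
The longitude characters are unchanged.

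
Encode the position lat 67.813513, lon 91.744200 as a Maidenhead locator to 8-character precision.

Add 180° to longitude and 90° to latitude: 271.74420, 157.81351.
Field: 271.74420/20 → 13 → N, 157.81351/10 → 15 → P; chars NP.
Square: 11.74420/2 → 5, 7.81351/1 → 7; chars 57.
Subsquare: 1.74420/0.0833333 → 20 → u, 0.81351/0.0416667 → 19 → t; chars ut.
Extended square: 0.07753/0.00833333 → 9, 0.02185/0.00416667 → 5; chars 95.

NP57ut95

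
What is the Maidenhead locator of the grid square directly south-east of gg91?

Longitude square 9; +1 → 10, wraps to 0, carry into field.
Longitude field G = 6; +1 → 7 = H.
Latitude square 1; −1 → 0.

HG00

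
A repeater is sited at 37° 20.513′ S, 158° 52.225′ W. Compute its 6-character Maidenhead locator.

BF02np

Offset from 180°W / 90°S: lon 21.1296°, lat 52.6581°.
Field (20°×10°, letters A–R): 21.1296/20 → 1 → B, 52.6581/10 → 5 → F; chars BF.
Square (2°×1°, digits 0–9): 1.1296/2 → 0, 2.6581/1 → 2; chars 02.
Subsquare (5′×2.5′, letters a–x): 1.1296/0.0833333 → 13 → n, 0.6581/0.0416667 → 15 → p; chars np.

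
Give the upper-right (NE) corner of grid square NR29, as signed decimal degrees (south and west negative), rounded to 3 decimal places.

90.000, 86.000

Field N=13, R=17: +13·20° lon, +17·10° lat → SW at lon 80°, lat 80°.
Square 2, 9: +2·2° lon, +9·1° lat → SW at lon 84°, lat 89°.
Cell spans 2° lon × 1° lat. NE corner is SW corner plus one full cell.
latitude 90.000, longitude 86.000.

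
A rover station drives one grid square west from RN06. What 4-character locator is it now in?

QN96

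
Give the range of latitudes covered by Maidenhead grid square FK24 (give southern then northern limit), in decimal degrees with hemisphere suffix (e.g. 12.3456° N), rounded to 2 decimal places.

14.00° N, 15.00° N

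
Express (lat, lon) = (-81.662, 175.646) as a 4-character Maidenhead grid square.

RA78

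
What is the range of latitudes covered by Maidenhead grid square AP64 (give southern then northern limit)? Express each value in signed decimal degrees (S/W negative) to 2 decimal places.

64.00, 65.00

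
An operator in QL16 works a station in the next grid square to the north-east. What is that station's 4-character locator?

Longitude square 1; +1 → 2.
Latitude square 6; +1 → 7.

QL27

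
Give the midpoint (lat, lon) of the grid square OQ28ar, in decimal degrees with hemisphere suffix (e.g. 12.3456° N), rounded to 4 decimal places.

78.7292° N, 104.0417° E

Field O=14, Q=16: +14·20° lon, +16·10° lat → SW at lon 100°, lat 70°.
Square 2, 8: +2·2° lon, +8·1° lat → SW at lon 104°, lat 78°.
Subsquare a=0, r=17: +0·0.0833333° lon, +17·0.0416667° lat → SW at lon 104°, lat 78.7083°.
Cell spans 0.0833333° lon × 0.0416667° lat. Centre is SW corner plus half of each.
latitude 78.7292° N, longitude 104.0417° E.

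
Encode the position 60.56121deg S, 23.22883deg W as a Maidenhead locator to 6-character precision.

HC89jk

Add 180° to longitude and 90° to latitude: 156.7712, 29.4388.
Field (20°×10°, letters A–R): lon ⌊156.7712/20⌋ = 7 → H; lat ⌊29.4388/10⌋ = 2 → C.
Square (2°×1°, digits 0–9): lon ⌊16.7712/2⌋ = 8; lat ⌊9.4388/1⌋ = 9.
Subsquare (5′×2.5′, letters a–x): lon ⌊0.7712/0.0833333⌋ = 9 → j; lat ⌊0.4388/0.0416667⌋ = 10 → k.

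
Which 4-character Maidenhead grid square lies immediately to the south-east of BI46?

BI55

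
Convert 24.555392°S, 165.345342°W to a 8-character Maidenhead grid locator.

AG75hk86

Add 180° to longitude and 90° to latitude: 14.65466, 65.44461.
Field (20°×10°, letters A–R): lon ⌊14.65466/20⌋ = 0 → A; lat ⌊65.44461/10⌋ = 6 → G.
Square (2°×1°, digits 0–9): lon ⌊14.65466/2⌋ = 7; lat ⌊5.44461/1⌋ = 5.
Subsquare (5′×2.5′, letters a–x): lon ⌊0.65466/0.0833333⌋ = 7 → h; lat ⌊0.44461/0.0416667⌋ = 10 → k.
Extended square (30″×15″, digits 0–9): lon ⌊0.07132/0.00833333⌋ = 8; lat ⌊0.02794/0.00416667⌋ = 6.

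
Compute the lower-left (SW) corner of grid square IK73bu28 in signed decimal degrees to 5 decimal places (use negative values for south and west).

Field I=8, K=10: +8·20° lon, +10·10° lat → SW at lon -20°, lat 10°.
Square 7, 3: +7·2° lon, +3·1° lat → SW at lon -6°, lat 13°.
Subsquare b=1, u=20: +1·0.0833333° lon, +20·0.0416667° lat → SW at lon -5.91667°, lat 13.8333°.
Extended square 2, 8: +2·0.00833333° lon, +8·0.00416667° lat → SW at lon -5.9°, lat 13.8667°.
latitude 13.86667, longitude -5.90000.

13.86667, -5.90000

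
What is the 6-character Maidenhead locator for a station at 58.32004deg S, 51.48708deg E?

LD51rq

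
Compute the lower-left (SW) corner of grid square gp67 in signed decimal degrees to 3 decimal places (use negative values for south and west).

Field G=6, P=15: +6·20° lon, +15·10° lat → SW at lon -60°, lat 60°.
Square 6, 7: +6·2° lon, +7·1° lat → SW at lon -48°, lat 67°.
latitude 67.000, longitude -48.000.

67.000, -48.000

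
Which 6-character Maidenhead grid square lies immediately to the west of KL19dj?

Longitude subsquare d = 3; −1 → 2 = c.
The latitude characters are unchanged.

KL19cj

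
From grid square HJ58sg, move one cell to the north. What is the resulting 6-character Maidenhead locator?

Latitude subsquare g = 6; +1 → 7 = h.
The longitude characters are unchanged.

HJ58sh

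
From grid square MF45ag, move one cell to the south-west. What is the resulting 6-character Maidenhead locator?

Longitude subsquare a = 0; −1 → -1, wraps to 23 = x, carry into square.
Longitude square 4; −1 → 3.
Latitude subsquare g = 6; −1 → 5 = f.

MF35xf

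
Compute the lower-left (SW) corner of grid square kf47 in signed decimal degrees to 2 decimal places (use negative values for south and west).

-33.00, 28.00

Field K=10, F=5: +10·20° lon, +5·10° lat → SW at lon 20°, lat -40°.
Square 4, 7: +4·2° lon, +7·1° lat → SW at lon 28°, lat -33°.
latitude -33.00, longitude 28.00.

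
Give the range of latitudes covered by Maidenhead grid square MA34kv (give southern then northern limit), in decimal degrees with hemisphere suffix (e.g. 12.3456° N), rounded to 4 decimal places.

85.1250° S, 85.0833° S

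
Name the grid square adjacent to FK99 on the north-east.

Longitude square 9; +1 → 10, wraps to 0, carry into field.
Longitude field F = 5; +1 → 6 = G.
Latitude square 9; +1 → 10, wraps to 0, carry into field.
Latitude field K = 10; +1 → 11 = L.

GL00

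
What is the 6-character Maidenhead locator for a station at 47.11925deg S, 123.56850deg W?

Shift to the Maidenhead origin (180°W, 90°S): lon 56.4315, lat 42.8807.
Field (20°×10°, letters A–R): lon ⌊56.4315/20⌋ = 2 → C; lat ⌊42.8807/10⌋ = 4 → E.
Square (2°×1°, digits 0–9): lon ⌊16.4315/2⌋ = 8; lat ⌊2.8807/1⌋ = 2.
Subsquare (5′×2.5′, letters a–x): lon ⌊0.4315/0.0833333⌋ = 5 → f; lat ⌊0.8807/0.0416667⌋ = 21 → v.

CE82fv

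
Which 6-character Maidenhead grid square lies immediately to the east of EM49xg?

Longitude subsquare x = 23; +1 → 24, wraps to 0 = a, carry into square.
Longitude square 4; +1 → 5.
The latitude characters are unchanged.

EM59ag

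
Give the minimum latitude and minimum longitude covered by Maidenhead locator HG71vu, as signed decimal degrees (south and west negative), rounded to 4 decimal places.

-28.1667, -24.2500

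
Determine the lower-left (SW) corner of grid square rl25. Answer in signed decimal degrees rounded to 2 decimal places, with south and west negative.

25.00, 164.00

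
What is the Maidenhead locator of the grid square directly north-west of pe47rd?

PE47qe

Longitude subsquare r = 17; −1 → 16 = q.
Latitude subsquare d = 3; +1 → 4 = e.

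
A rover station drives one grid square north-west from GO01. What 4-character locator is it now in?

FO92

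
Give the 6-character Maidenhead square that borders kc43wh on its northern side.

KC43wi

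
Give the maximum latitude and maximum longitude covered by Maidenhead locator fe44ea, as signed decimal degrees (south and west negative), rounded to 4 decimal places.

-45.9583, -71.5833

Field F=5, E=4: +5·20° lon, +4·10° lat → SW at lon -80°, lat -50°.
Square 4, 4: +4·2° lon, +4·1° lat → SW at lon -72°, lat -46°.
Subsquare e=4, a=0: +4·0.0833333° lon, +0·0.0416667° lat → SW at lon -71.6667°, lat -46°.
Cell spans 0.0833333° lon × 0.0416667° lat. NE corner is SW corner plus one full cell.
latitude -45.9583, longitude -71.5833.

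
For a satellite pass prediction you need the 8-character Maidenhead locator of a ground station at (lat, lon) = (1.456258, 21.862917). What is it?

KJ01wk39

Offset from 180°W / 90°S: lon 201.86292°, lat 91.45626°.
Field: lon ⌊201.86292/20⌋ = 10 → K; lat ⌊91.45626/10⌋ = 9 → J.
Square: lon ⌊1.86292/2⌋ = 0; lat ⌊1.45626/1⌋ = 1.
Subsquare: lon ⌊1.86292/0.0833333⌋ = 22 → w; lat ⌊0.45626/0.0416667⌋ = 10 → k.
Extended square: lon ⌊0.02958/0.00833333⌋ = 3; lat ⌊0.03959/0.00416667⌋ = 9.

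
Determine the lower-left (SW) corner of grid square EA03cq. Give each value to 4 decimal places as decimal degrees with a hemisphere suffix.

86.3333° S, 99.8333° W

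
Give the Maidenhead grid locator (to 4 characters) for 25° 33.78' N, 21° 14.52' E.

KL05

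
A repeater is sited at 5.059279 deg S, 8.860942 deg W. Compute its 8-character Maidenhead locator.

Shift to the Maidenhead origin (180°W, 90°S): lon 171.13906, lat 84.94072.
Field (20°×10°, letters A–R): 171.13906/20 → 8 → I, 84.94072/10 → 8 → I; chars II.
Square (2°×1°, digits 0–9): 11.13906/2 → 5, 4.94072/1 → 4; chars 54.
Subsquare (5′×2.5′, letters a–x): 1.13906/0.0833333 → 13 → n, 0.94072/0.0416667 → 22 → w; chars nw.
Extended square (30″×15″, digits 0–9): 0.05572/0.00833333 → 6, 0.02405/0.00416667 → 5; chars 65.

II54nw65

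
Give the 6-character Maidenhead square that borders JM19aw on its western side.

JM09xw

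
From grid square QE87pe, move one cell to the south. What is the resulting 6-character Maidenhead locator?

Latitude subsquare e = 4; −1 → 3 = d.
The longitude characters are unchanged.

QE87pd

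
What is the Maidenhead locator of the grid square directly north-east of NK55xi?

NK65aj

Longitude subsquare x = 23; +1 → 24, wraps to 0 = a, carry into square.
Longitude square 5; +1 → 6.
Latitude subsquare i = 8; +1 → 9 = j.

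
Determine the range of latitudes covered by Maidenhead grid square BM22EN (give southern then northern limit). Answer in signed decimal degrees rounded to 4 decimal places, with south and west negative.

32.5417, 32.5833

Field B=1, M=12: +1·20° lon, +12·10° lat → SW at lon -160°, lat 30°.
Square 2, 2: +2·2° lon, +2·1° lat → SW at lon -156°, lat 32°.
Subsquare e=4, n=13: +4·0.0833333° lon, +13·0.0416667° lat → SW at lon -155.667°, lat 32.5417°.
Cell spans 0.0833333° lon × 0.0416667° lat.
south 32.5417, north 32.5833.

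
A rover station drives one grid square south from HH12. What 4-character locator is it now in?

HH11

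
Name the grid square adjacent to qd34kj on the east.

QD34lj

Longitude subsquare k = 10; +1 → 11 = l.
The latitude characters are unchanged.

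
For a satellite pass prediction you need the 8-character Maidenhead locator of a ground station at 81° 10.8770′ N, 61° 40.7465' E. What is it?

Offset from 180°W / 90°S: lon 241.67911°, lat 171.18128°.
Field: lon ⌊241.67911/20⌋ = 12 → M; lat ⌊171.18128/10⌋ = 17 → R.
Square: lon ⌊1.67911/2⌋ = 0; lat ⌊1.18128/1⌋ = 1.
Subsquare: lon ⌊1.67911/0.0833333⌋ = 20 → u; lat ⌊0.18128/0.0416667⌋ = 4 → e.
Extended square: lon ⌊0.01244/0.00833333⌋ = 1; lat ⌊0.01462/0.00416667⌋ = 3.

MR01ue13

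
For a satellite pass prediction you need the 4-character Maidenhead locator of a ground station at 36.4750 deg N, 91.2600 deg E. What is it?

Offset from 180°W / 90°S: lon 271.26°, lat 126.47°.
Field (20°×10°, letters A–R): 271.26/20 → 13 → N, 126.47/10 → 12 → M; chars NM.
Square (2°×1°, digits 0–9): 11.26/2 → 5, 6.47/1 → 6; chars 56.

NM56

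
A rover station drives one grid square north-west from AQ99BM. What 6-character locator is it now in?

Longitude subsquare b = 1; −1 → 0 = a.
Latitude subsquare m = 12; +1 → 13 = n.

AQ99an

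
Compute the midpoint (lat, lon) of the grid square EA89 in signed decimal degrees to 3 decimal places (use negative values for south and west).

-80.500, -83.000

Field E=4, A=0: +4·20° lon, +0·10° lat → SW at lon -100°, lat -90°.
Square 8, 9: +8·2° lon, +9·1° lat → SW at lon -84°, lat -81°.
Cell spans 2° lon × 1° lat. Centre is SW corner plus half of each.
latitude -80.500, longitude -83.000.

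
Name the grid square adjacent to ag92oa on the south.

Latitude subsquare a = 0; −1 → -1, wraps to 23 = x, carry into square.
Latitude square 2; −1 → 1.
The longitude characters are unchanged.

AG91ox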